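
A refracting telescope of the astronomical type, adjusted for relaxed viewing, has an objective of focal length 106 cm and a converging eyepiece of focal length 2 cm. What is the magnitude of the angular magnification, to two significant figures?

53

|M| = f_obj/|f_eye| = 106/2 = 53.000.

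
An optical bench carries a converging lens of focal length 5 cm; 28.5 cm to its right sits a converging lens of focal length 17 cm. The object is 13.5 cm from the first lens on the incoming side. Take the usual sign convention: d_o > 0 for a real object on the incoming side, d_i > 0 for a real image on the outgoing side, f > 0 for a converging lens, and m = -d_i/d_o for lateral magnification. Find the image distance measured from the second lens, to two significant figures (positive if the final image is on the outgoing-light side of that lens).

98 cm

First lens: d_i1 = 1/(1/5 - 1/13.5) = 7.941 cm.
That image sits 20.559 cm in front of the second lens, so d_o2 = 20.559 cm.
Second lens: d_i2 = 1/(1/17 - 1/(20.559)) = 98.207 cm.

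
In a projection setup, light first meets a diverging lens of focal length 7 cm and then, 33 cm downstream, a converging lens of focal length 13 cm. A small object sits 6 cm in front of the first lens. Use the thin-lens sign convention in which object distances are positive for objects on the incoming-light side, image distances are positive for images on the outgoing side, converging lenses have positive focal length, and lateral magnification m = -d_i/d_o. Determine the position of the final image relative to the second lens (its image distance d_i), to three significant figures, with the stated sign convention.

20.3 cm

Applying the thin-lens equation to the first lens, 1/(-7) = 1/6 + 1/d_i1, which gives d_i1 = -3.231 cm.
With d_i1 < 0 the first image is virtual and lies on the object side; the object distance for lens 2 is d_o2 = 33 - (-3.231) = 36.231 cm.
Applying the thin-lens equation again with f_2 = 13 cm and d_o2 = 36.231 cm gives d_i2 = 20.275 cm.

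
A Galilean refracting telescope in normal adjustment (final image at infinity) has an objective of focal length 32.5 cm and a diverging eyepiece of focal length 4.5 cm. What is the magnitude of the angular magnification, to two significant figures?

|M| = f_obj/|f_eye| = 32.5/4.5 = 7.222.

7.2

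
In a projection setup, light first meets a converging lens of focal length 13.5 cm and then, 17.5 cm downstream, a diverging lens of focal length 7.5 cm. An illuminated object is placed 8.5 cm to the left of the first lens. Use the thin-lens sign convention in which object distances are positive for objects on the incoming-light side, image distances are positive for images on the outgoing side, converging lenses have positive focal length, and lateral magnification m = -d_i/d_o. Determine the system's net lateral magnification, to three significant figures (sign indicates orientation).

0.422

Lens 1: 1/d_i1 = 1/f_1 - 1/d_o1 = 1/13.5 - 1/8.5 = -0.04357 cm^-1, so d_i1 = -22.950 cm.
m_1 = -(-22.950)/8.5 = 2.7000.
With d_i1 < 0 the first image is virtual and lies on the object side; the object distance for lens 2 is d_o2 = 17.5 - (-22.950) = 40.450 cm.
Lens 2: 1/d_i2 = 1/f_2 - 1/d_o2 = 1/(-7.5) - 1/(40.450) = -0.15806 cm^-1, so d_i2 = -6.327 cm.
m_2 = -(-6.327)/(40.450) = 0.1564.
Total m = m_1 x m_2 = (2.7000)(0.1564) = 0.4223.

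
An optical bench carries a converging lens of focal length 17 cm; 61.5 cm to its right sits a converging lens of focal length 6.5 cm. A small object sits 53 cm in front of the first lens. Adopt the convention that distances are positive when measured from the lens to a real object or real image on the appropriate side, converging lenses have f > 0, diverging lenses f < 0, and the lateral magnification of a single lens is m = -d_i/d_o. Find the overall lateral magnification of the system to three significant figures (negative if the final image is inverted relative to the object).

First lens: d_i1 = 1/(1/17 - 1/53) = 25.028 cm.
m_1 = -(25.028)/53 = -0.4722.
That image sits 36.472 cm in front of the second lens, so d_o2 = 36.472 cm.
Second lens: d_i2 = 1/(1/6.5 - 1/(36.472)) = 7.910 cm.
m_2 = -(7.910)/(36.472) = -0.2169.
The system's lateral magnification is m_1 m_2 = (-0.4722)(-0.2169) = 0.1024.

0.102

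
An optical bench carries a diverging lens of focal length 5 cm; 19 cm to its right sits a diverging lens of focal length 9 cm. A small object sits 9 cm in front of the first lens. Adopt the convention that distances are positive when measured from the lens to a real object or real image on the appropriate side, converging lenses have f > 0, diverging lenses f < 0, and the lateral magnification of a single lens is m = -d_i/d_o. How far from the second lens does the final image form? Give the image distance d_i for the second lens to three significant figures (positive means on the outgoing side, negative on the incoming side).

Applying the thin-lens equation to the first lens, 1/(-5) = 1/9 + 1/d_i1, which gives d_i1 = -3.214 cm.
The intermediate image is virtual, 3.214 cm to the left of lens 1, so d_o2 = L - d_i1 = 19 - (-3.214) = 22.214 cm.
Applying the thin-lens equation again with f_2 = -9 cm and d_o2 = 22.214 cm gives d_i2 = -6.405 cm.

-6.41 cm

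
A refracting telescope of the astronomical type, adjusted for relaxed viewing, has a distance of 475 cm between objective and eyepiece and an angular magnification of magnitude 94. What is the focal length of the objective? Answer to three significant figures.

470 cm

In normal adjustment the tube length equals f_obj + f_eye and |M| = f_obj/f_eye.
So f_obj = 94 f_eye and 94 f_eye + f_eye = 475 cm, giving f_eye = 475/95 = 5.000 cm and f_obj = 470.000 cm.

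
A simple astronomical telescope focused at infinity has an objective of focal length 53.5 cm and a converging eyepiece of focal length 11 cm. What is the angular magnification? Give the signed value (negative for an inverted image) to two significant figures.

-4.9

M = -f_obj/f_eye = -53.5/(11) = -4.864.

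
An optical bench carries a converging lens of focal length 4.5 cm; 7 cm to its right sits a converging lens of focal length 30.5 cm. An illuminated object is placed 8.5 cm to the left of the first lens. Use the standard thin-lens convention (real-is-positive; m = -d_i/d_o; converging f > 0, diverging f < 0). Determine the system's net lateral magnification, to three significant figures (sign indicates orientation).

Lens 1: 1/d_i1 = 1/f_1 - 1/d_o1 = 1/4.5 - 1/8.5 = 0.10458 cm^-1, so d_i1 = 9.563 cm.
m_1 = -(9.563)/8.5 = -1.1250.
This image would form 9.563 cm past lens 1, i.e. 2.563 cm beyond lens 2, so it is a virtual object for lens 2: d_o2 = 7 - 9.563 = -2.563 cm.
Lens 2: 1/d_i2 = 1/f_2 - 1/d_o2 = 1/30.5 - 1/(-2.563) = 0.42303 cm^-1, so d_i2 = 2.364 cm.
m_2 = -(2.364)/(-2.563) = 0.9225.
The system's lateral magnification is m_1 m_2 = (-1.1250)(0.9225) = -1.0378.

-1.04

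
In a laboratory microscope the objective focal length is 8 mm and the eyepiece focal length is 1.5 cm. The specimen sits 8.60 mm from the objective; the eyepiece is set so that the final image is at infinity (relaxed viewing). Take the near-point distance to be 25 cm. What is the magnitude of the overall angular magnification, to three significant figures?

222

Convert to cm: f_obj = 8 mm = 0.8 cm; d_o = 8.60 mm = 0.86 cm.
Objective: 1/d_i = 1/f_obj - 1/d_o = 1/0.8 - 1/0.86 = 0.08721 cm^-1, so d_i = 11.467 cm.
m_obj = -d_i/d_o = -11.467/0.86 = -13.333.
Eyepiece angular magnification (image at infinity): M_eye = D/f_e = 25/1.5 = 16.667.
Overall M = m_obj x M_eye = (-13.333)(16.667) = -222.22.
|M| = 222.22.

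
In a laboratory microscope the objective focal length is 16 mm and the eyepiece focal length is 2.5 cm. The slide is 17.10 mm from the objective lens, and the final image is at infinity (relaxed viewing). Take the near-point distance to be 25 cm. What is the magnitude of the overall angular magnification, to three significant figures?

Convert to cm: f_obj = 16 mm = 1.6 cm; d_o = 17.10 mm = 1.71 cm.
Objective: 1/d_i = 1/f_obj - 1/d_o = 1/1.6 - 1/1.71 = 0.04020 cm^-1, so d_i = 24.873 cm.
m_obj = -d_i/d_o = -24.873/1.71 = -14.545.
Eyepiece angular magnification (image at infinity): M_eye = D/f_e = 25/2.5 = 10.000.
Overall M = m_obj x M_eye = (-14.545)(10.000) = -145.45.
|M| = 145.45.

145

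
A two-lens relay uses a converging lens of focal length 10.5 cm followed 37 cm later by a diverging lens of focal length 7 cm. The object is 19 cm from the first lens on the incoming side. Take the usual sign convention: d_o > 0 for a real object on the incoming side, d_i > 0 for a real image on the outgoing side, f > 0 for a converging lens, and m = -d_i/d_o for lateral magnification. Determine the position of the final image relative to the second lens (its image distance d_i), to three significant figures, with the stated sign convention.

-4.61 cm

First lens: d_i1 = 1/(1/10.5 - 1/19) = 23.471 cm.
That image sits 13.529 cm in front of the second lens, so d_o2 = 13.529 cm.
Second lens: d_i2 = 1/(1/(-7) - 1/(13.529)) = -4.613 cm.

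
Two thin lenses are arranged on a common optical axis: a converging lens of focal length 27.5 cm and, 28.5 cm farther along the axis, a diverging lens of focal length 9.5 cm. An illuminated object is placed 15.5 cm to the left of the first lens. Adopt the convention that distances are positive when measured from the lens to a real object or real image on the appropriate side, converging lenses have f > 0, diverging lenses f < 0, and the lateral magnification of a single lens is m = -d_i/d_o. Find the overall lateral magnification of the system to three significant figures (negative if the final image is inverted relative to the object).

0.296

Applying the thin-lens equation to the first lens, 1/27.5 = 1/15.5 + 1/d_i1, which gives d_i1 = -35.521 cm.
Its lateral magnification is m_1 = -d_i1/d_o1 = -(-35.521)/15.5 = 2.2917.
With d_i1 < 0 the first image is virtual and lies on the object side; the object distance for lens 2 is d_o2 = 28.5 - (-35.521) = 64.021 cm.
Applying the thin-lens equation again with f_2 = -9.5 cm and d_o2 = 64.021 cm gives d_i2 = -8.272 cm.
m_2 = -(-8.272)/(64.021) = 0.1292.
Overall magnification: m = m_1 m_2 = 0.2961.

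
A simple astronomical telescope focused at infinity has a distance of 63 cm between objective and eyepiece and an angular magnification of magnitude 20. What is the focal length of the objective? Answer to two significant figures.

60 cm

In normal adjustment the tube length equals f_obj + f_eye and |M| = f_obj/f_eye.
So f_obj = 20 f_eye and 20 f_eye + f_eye = 63 cm, giving f_eye = 63/21 = 3.000 cm and f_obj = 60.000 cm.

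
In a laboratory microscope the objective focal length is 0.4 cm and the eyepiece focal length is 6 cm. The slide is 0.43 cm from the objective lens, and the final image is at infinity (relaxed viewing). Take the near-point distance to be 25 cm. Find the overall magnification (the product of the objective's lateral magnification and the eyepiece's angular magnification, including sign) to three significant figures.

-55.6

Objective: 1/d_i = 1/f_obj - 1/d_o = 1/0.4 - 1/0.43 = 0.17442 cm^-1, so d_i = 5.733 cm.
m_obj = -d_i/d_o = -5.733/0.43 = -13.333.
Eyepiece angular magnification (image at infinity): M_eye = D/f_e = 25/6 = 4.167.
Overall M = m_obj x M_eye = (-13.333)(4.167) = -55.56.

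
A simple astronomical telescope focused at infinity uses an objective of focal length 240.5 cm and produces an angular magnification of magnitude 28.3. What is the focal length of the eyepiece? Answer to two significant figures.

8.5 cm

|M| = f_obj/f_eye, so f_eye = f_obj/|M| = 240.5/28.3 = 8.498 cm.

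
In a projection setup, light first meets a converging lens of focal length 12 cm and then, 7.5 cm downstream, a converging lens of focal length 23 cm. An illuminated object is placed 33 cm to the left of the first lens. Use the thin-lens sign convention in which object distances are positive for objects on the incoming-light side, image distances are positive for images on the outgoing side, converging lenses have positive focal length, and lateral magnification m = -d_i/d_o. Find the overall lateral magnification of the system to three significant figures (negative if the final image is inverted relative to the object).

First lens: d_i1 = 1/(1/12 - 1/33) = 18.857 cm.
m_1 = -(18.857)/33 = -0.5714.
This image would form 18.857 cm past lens 1, i.e. 11.357 cm beyond lens 2, so it is a virtual object for lens 2: d_o2 = 7.5 - 18.857 = -11.357 cm.
Second lens: d_i2 = 1/(1/23 - 1/(-11.357)) = 7.603 cm.
m_2 = -(7.603)/(-11.357) = 0.6694.
The system's lateral magnification is m_1 m_2 = (-0.5714)(0.6694) = -0.3825.

-0.383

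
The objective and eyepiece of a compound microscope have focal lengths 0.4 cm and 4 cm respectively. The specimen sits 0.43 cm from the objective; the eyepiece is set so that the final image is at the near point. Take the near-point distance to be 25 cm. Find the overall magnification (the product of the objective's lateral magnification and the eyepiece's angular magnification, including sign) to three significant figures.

Objective: 1/d_i = 1/f_obj - 1/d_o = 1/0.4 - 1/0.43 = 0.17442 cm^-1, so d_i = 5.733 cm.
m_obj = -d_i/d_o = -5.733/0.43 = -13.333.
Eyepiece angular magnification (image at near point): M_eye = 1 + D/f_e = 1 + 25/4 = 7.250.
Overall M = m_obj x M_eye = (-13.333)(7.250) = -96.67.

-96.7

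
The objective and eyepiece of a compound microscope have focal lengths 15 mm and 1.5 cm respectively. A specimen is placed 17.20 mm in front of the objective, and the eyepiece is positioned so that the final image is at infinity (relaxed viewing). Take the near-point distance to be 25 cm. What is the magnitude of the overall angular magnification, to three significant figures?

Convert to cm: f_obj = 15 mm = 1.5 cm; d_o = 17.20 mm = 1.72 cm.
Objective: 1/d_i = 1/f_obj - 1/d_o = 1/1.5 - 1/1.72 = 0.08527 cm^-1, so d_i = 11.727 cm.
m_obj = -d_i/d_o = -11.727/1.72 = -6.818.
Eyepiece angular magnification (image at infinity): M_eye = D/f_e = 25/1.5 = 16.667.
Overall M = m_obj x M_eye = (-6.818)(16.667) = -113.64.
|M| = 113.64.

114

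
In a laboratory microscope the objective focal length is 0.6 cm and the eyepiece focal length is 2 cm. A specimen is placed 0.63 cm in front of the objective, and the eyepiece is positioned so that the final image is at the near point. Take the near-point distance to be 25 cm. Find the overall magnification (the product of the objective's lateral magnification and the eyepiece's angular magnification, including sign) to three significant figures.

-270

Objective: 1/d_i = 1/f_obj - 1/d_o = 1/0.6 - 1/0.63 = 0.07937 cm^-1, so d_i = 12.600 cm.
m_obj = -d_i/d_o = -12.600/0.63 = -20.000.
Eyepiece angular magnification (image at near point): M_eye = 1 + D/f_e = 1 + 25/2 = 13.500.
Overall M = m_obj x M_eye = (-20.000)(13.500) = -270.00.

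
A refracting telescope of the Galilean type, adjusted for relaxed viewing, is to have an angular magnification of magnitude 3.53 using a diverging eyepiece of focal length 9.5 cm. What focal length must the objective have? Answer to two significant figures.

34 cm

|M| = f_obj/|f_eye|, so f_obj = |M| x |f_eye| = 3.53 x 9.5 = 33.535 cm.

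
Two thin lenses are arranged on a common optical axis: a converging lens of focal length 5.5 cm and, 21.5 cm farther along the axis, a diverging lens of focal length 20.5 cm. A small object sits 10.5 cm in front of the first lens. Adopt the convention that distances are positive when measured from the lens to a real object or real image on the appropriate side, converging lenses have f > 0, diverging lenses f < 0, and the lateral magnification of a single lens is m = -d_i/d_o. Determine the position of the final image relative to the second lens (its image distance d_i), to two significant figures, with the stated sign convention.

Applying the thin-lens equation to the first lens, 1/5.5 = 1/10.5 + 1/d_i1, which gives d_i1 = 11.550 cm.
That image sits 9.950 cm in front of the second lens, so d_o2 = 9.950 cm.
Applying the thin-lens equation again with f_2 = -20.5 cm and d_o2 = 9.950 cm gives d_i2 = -6.699 cm.

-6.7 cm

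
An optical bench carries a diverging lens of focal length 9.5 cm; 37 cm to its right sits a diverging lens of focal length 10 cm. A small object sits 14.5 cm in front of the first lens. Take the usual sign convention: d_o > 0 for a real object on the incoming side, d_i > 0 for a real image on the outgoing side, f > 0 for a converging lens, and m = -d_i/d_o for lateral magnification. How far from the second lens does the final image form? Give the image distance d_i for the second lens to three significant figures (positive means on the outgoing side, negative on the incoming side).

Applying the thin-lens equation to the first lens, 1/(-9.5) = 1/14.5 + 1/d_i1, which gives d_i1 = -5.740 cm.
The intermediate image is virtual, 5.740 cm to the left of lens 1, so d_o2 = L - d_i1 = 37 - (-5.740) = 42.740 cm.
Applying the thin-lens equation again with f_2 = -10 cm and d_o2 = 42.740 cm gives d_i2 = -8.104 cm.

-8.10 cm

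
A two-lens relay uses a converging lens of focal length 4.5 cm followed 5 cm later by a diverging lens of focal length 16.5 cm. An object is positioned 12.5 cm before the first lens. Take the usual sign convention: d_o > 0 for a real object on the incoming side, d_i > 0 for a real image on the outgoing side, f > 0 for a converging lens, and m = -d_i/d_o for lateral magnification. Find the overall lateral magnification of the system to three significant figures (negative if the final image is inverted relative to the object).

First lens: d_i1 = 1/(1/4.5 - 1/12.5) = 7.031 cm.
m_1 = -(7.031)/12.5 = -0.5625.
Since 7.031 cm > 5 cm, the first image lies past the second lens and serves as a virtual object: d_o2 = L - d_i1 = -2.031 cm.
Second lens: d_i2 = 1/(1/(-16.5) - 1/(-2.031)) = 2.316 cm.
m_2 = -(2.316)/(-2.031) = 1.1404.
Total m = m_1 x m_2 = (-0.5625)(1.1404) = -0.6415.

-0.641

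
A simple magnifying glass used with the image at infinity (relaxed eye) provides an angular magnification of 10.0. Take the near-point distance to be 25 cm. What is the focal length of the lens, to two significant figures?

For the image at infinity, M = D/f.
f = D/M = 25/10.0 = 2.500 cm.

2.5 cm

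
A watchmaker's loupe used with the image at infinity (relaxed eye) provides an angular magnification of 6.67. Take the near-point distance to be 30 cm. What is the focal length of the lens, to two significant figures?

4.5 cm

For the image at infinity, M = D/f.
f = D/M = 30/6.67 = 4.498 cm.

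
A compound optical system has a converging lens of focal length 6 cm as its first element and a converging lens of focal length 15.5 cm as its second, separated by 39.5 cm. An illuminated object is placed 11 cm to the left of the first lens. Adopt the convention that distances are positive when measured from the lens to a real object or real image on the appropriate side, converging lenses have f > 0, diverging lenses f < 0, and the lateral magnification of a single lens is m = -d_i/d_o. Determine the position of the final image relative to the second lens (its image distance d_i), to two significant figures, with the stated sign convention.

First lens: d_i1 = 1/(1/6 - 1/11) = 13.200 cm.
Object distance for lens 2: d_o2 = 39.5 - 13.200 = 26.300 cm.
Second lens: d_i2 = 1/(1/15.5 - 1/(26.300)) = 37.745 cm.

38 cm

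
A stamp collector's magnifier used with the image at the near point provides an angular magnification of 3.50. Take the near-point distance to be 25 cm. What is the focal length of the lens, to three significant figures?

For the image at the near point, M = 1 + D/f.
f = D/(M - 1) = 25/(3.5 - 1) = 10.000 cm.

10.0 cm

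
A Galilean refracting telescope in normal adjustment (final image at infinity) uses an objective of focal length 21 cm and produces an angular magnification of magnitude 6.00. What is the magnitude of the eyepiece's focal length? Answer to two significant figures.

3.5 cm

|M| = f_obj/|f_eye|, so |f_eye| = f_obj/|M| = 21/6.0 = 3.500 cm.
(The eyepiece is diverging, so its signed focal length is -3.500 cm.)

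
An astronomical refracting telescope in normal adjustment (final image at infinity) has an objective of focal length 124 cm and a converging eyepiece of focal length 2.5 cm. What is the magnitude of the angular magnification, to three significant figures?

|M| = f_obj/|f_eye| = 124/2.5 = 49.600.

49.6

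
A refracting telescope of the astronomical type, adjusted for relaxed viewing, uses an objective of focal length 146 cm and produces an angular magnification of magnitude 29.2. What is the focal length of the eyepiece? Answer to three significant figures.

5.00 cm

|M| = f_obj/f_eye, so f_eye = f_obj/|M| = 146/29.2 = 5.000 cm.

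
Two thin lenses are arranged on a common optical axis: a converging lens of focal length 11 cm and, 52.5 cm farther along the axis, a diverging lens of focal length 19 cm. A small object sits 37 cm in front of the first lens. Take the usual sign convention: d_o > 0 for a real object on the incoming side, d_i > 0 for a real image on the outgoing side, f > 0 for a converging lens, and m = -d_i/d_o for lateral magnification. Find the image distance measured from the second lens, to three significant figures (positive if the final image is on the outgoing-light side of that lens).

-12.5 cm

Lens 1: 1/d_i1 = 1/f_1 - 1/d_o1 = 1/11 - 1/37 = 0.06388 cm^-1, so d_i1 = 15.654 cm.
Object distance for lens 2: d_o2 = 52.5 - 15.654 = 36.846 cm.
Lens 2: 1/d_i2 = 1/f_2 - 1/d_o2 = 1/(-19) - 1/(36.846) = -0.07977 cm^-1, so d_i2 = -12.536 cm.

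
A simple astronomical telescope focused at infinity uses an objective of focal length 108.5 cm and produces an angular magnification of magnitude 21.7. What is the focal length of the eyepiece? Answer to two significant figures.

5.0 cm

|M| = f_obj/f_eye, so f_eye = f_obj/|M| = 108.5/21.7 = 5.000 cm.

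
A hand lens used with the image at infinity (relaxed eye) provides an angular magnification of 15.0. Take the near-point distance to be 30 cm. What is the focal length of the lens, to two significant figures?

For the image at infinity, M = D/f.
f = D/M = 30/15.0 = 2.000 cm.

2.0 cm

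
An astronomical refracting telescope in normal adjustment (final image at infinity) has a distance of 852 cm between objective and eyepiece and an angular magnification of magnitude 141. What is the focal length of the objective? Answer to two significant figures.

In normal adjustment the tube length equals f_obj + f_eye and |M| = f_obj/f_eye.
So f_obj = 141 f_eye and 141 f_eye + f_eye = 852 cm, giving f_eye = 852/142 = 6.000 cm and f_obj = 846.000 cm.

850 cm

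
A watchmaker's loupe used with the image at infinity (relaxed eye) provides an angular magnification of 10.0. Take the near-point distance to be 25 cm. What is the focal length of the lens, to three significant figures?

For the image at infinity, M = D/f.
f = D/M = 25/10.0 = 2.500 cm.

2.50 cm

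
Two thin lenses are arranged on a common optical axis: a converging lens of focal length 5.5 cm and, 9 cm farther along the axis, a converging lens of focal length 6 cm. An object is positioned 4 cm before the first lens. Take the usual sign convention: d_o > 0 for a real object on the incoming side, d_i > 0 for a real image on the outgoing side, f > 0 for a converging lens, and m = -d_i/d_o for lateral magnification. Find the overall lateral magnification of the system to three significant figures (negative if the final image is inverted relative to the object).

-1.25

First lens: d_i1 = 1/(1/5.5 - 1/4) = -14.667 cm.
m_1 = -(-14.667)/4 = 3.6667.
The intermediate image is virtual, 14.667 cm to the left of lens 1, so d_o2 = L - d_i1 = 9 - (-14.667) = 23.667 cm.
Second lens: d_i2 = 1/(1/6 - 1/(23.667)) = 8.038 cm.
m_2 = -(8.038)/(23.667) = -0.3396.
The system's lateral magnification is m_1 m_2 = (3.6667)(-0.3396) = -1.2453.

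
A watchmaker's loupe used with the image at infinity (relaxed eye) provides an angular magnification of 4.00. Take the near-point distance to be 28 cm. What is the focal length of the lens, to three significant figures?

For the image at infinity, M = D/f.
f = D/M = 28/4.0 = 7.000 cm.

7.00 cm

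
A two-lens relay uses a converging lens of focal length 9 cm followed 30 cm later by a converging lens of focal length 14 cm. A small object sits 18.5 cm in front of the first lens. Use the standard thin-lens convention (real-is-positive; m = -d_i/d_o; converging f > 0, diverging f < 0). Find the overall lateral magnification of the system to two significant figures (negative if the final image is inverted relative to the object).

-8.7

Applying the thin-lens equation to the first lens, 1/9 = 1/18.5 + 1/d_i1, which gives d_i1 = 17.526 cm.
Its lateral magnification is m_1 = -d_i1/d_o1 = -(17.526)/18.5 = -0.9474.
Object distance for lens 2: d_o2 = 30 - 17.526 = 12.474 cm.
Applying the thin-lens equation again with f_2 = 14 cm and d_o2 = 12.474 cm gives d_i2 = -114.414 cm.
m_2 = -(-114.414)/(12.474) = 9.1724.
Total m = m_1 x m_2 = (-0.9474)(9.1724) = -8.6897.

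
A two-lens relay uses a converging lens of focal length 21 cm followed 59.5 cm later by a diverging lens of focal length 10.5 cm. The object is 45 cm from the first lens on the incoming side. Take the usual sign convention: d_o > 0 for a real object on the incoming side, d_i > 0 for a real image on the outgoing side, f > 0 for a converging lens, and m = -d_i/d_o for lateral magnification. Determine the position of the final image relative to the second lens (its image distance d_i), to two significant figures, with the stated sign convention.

-6.9 cm

Applying the thin-lens equation to the first lens, 1/21 = 1/45 + 1/d_i1, which gives d_i1 = 39.375 cm.
The intermediate image is 39.375 cm to the right of lens 1, so d_o2 = L - d_i1 = 59.5 - 39.375 = 20.125 cm.
Applying the thin-lens equation again with f_2 = -10.5 cm and d_o2 = 20.125 cm gives d_i2 = -6.900 cm.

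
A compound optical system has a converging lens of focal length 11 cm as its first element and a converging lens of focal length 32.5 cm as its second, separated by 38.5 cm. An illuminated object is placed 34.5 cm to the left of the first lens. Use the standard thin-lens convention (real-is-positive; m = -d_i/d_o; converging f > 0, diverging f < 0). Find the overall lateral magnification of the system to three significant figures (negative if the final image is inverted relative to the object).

-1.50

Applying the thin-lens equation to the first lens, 1/11 = 1/34.5 + 1/d_i1, which gives d_i1 = 16.149 cm.
Its lateral magnification is m_1 = -d_i1/d_o1 = -(16.149)/34.5 = -0.4681.
The intermediate image is 16.149 cm to the right of lens 1, so d_o2 = L - d_i1 = 38.5 - 16.149 = 22.351 cm.
Applying the thin-lens equation again with f_2 = 32.5 cm and d_o2 = 22.351 cm gives d_i2 = -71.575 cm.
m_2 = -(-71.575)/(22.351) = 3.2023.
Total m = m_1 x m_2 = (-0.4681)(3.2023) = -1.4990.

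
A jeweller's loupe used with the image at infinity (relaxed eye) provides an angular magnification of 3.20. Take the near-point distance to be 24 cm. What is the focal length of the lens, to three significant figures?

7.50 cm

For the image at infinity, M = D/f.
f = D/M = 24/3.2 = 7.500 cm.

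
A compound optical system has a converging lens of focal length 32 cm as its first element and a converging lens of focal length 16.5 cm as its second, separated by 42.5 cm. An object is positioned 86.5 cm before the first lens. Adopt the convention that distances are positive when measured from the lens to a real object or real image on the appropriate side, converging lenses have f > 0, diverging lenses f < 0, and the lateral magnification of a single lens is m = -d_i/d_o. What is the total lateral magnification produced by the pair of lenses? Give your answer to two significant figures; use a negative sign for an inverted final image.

Lens 1: 1/d_i1 = 1/f_1 - 1/d_o1 = 1/32 - 1/86.5 = 0.01969 cm^-1, so d_i1 = 50.789 cm.
m_1 = -(50.789)/86.5 = -0.5872.
This image would form 50.789 cm past lens 1, i.e. 8.289 cm beyond lens 2, so it is a virtual object for lens 2: d_o2 = 42.5 - 50.789 = -8.289 cm.
Lens 2: 1/d_i2 = 1/f_2 - 1/d_o2 = 1/16.5 - 1/(-8.289) = 0.18125 cm^-1, so d_i2 = 5.517 cm.
m_2 = -(5.517)/(-8.289) = 0.6656.
Overall magnification: m = m_1 m_2 = -0.3908.

-0.39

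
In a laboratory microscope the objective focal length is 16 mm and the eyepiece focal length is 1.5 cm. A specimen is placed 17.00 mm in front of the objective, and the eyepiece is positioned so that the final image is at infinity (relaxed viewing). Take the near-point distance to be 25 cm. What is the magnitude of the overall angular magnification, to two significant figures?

Convert to cm: f_obj = 16 mm = 1.6 cm; d_o = 17.00 mm = 1.70 cm.
Objective: 1/d_i = 1/f_obj - 1/d_o = 1/1.6 - 1/1.70 = 0.03676 cm^-1, so d_i = 27.200 cm.
m_obj = -d_i/d_o = -27.200/1.70 = -16.000.
Eyepiece angular magnification (image at infinity): M_eye = D/f_e = 25/1.5 = 16.667.
Overall M = m_obj x M_eye = (-16.000)(16.667) = -266.67.
|M| = 266.67.

270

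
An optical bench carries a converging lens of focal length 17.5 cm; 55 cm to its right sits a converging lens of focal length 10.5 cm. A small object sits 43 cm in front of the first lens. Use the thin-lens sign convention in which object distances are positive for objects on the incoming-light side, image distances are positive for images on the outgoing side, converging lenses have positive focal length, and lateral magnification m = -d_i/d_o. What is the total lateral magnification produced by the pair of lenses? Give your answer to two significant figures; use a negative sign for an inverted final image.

0.48

First lens: d_i1 = 1/(1/17.5 - 1/43) = 29.510 cm.
m_1 = -(29.510)/43 = -0.6863.
Object distance for lens 2: d_o2 = 55 - 29.510 = 25.490 cm.
Second lens: d_i2 = 1/(1/10.5 - 1/(25.490)) = 17.855 cm.
m_2 = -(17.855)/(25.490) = -0.7005.
Overall magnification: m = m_1 m_2 = 0.4807.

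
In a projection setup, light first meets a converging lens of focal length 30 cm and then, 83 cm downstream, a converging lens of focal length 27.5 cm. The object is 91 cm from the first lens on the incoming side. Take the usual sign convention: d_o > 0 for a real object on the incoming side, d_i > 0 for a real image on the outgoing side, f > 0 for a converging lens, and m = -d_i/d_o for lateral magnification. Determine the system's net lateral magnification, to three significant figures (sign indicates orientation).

1.26

First lens: d_i1 = 1/(1/30 - 1/91) = 44.754 cm.
m_1 = -(44.754)/91 = -0.4918.
Object distance for lens 2: d_o2 = 83 - 44.754 = 38.246 cm.
Second lens: d_i2 = 1/(1/27.5 - 1/(38.246)) = 97.876 cm.
m_2 = -(97.876)/(38.246) = -2.5591.
Total m = m_1 x m_2 = (-0.4918)(-2.5591) = 1.2586.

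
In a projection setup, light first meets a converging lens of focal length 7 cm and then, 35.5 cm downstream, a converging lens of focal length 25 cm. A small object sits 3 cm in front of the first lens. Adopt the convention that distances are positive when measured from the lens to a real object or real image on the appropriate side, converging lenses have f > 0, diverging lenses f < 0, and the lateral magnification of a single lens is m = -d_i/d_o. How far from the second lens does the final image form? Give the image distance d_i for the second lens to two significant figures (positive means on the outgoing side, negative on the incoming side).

First lens: d_i1 = 1/(1/7 - 1/3) = -5.250 cm.
With d_i1 < 0 the first image is virtual and lies on the object side; the object distance for lens 2 is d_o2 = 35.5 - (-5.250) = 40.750 cm.
Second lens: d_i2 = 1/(1/25 - 1/(40.750)) = 64.683 cm.

65 cm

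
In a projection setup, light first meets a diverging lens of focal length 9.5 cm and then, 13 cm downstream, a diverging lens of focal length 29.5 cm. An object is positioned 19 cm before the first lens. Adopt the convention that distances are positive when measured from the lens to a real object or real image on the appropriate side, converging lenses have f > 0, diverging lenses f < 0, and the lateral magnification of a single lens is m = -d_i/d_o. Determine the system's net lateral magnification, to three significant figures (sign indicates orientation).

0.201

Applying the thin-lens equation to the first lens, 1/(-9.5) = 1/19 + 1/d_i1, which gives d_i1 = -6.333 cm.
Its lateral magnification is m_1 = -d_i1/d_o1 = -(-6.333)/19 = 0.3333.
With d_i1 < 0 the first image is virtual and lies on the object side; the object distance for lens 2 is d_o2 = 13 - (-6.333) = 19.333 cm.
Applying the thin-lens equation again with f_2 = -29.5 cm and d_o2 = 19.333 cm gives d_i2 = -11.679 cm.
m_2 = -(-11.679)/(19.333) = 0.6041.
Overall magnification: m = m_1 m_2 = 0.2014.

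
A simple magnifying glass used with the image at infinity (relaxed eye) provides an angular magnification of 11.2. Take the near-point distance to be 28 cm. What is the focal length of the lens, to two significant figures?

2.5 cm

For the image at infinity, M = D/f.
f = D/M = 28/11.2 = 2.500 cm.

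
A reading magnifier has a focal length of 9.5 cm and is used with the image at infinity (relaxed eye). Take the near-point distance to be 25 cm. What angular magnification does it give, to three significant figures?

2.63

M = D/f = 25/9.5 = 2.632.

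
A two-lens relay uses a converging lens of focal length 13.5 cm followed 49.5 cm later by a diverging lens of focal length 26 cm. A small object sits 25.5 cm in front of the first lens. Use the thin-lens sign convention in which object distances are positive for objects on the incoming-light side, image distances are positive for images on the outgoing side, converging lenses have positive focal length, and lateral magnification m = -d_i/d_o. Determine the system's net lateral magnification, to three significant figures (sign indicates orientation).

-0.625

Applying the thin-lens equation to the first lens, 1/13.5 = 1/25.5 + 1/d_i1, which gives d_i1 = 28.688 cm.
Its lateral magnification is m_1 = -d_i1/d_o1 = -(28.688)/25.5 = -1.1250.
The intermediate image is 28.688 cm to the right of lens 1, so d_o2 = L - d_i1 = 49.5 - 28.688 = 20.812 cm.
Applying the thin-lens equation again with f_2 = -26 cm and d_o2 = 20.812 cm gives d_i2 = -11.559 cm.
m_2 = -(-11.559)/(20.812) = 0.5554.
Total m = m_1 x m_2 = (-1.1250)(0.5554) = -0.6248.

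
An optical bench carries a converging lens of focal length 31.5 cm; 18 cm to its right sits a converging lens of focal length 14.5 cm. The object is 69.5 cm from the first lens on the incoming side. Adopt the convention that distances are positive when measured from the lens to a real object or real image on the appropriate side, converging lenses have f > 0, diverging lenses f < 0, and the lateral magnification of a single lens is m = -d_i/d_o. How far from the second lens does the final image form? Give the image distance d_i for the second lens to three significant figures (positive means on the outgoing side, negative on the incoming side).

10.6 cm

First lens: d_i1 = 1/(1/31.5 - 1/69.5) = 57.612 cm.
Since 57.612 cm > 18 cm, the first image lies past the second lens and serves as a virtual object: d_o2 = L - d_i1 = -39.612 cm.
Second lens: d_i2 = 1/(1/14.5 - 1/(-39.612)) = 10.615 cm.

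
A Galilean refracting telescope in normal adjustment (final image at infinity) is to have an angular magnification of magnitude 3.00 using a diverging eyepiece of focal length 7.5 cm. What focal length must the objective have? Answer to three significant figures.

22.5 cm

|M| = f_obj/|f_eye|, so f_obj = |M| x |f_eye| = 3.0 x 7.5 = 22.500 cm.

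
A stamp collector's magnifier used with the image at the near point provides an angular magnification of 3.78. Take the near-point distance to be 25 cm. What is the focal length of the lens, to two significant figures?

For the image at the near point, M = 1 + D/f.
f = D/(M - 1) = 25/(3.78 - 1) = 8.993 cm.

9.0 cm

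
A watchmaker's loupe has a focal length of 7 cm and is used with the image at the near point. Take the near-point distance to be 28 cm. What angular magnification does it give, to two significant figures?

M = 1 + D/f = 1 + 28/7 = 5.000.

5.0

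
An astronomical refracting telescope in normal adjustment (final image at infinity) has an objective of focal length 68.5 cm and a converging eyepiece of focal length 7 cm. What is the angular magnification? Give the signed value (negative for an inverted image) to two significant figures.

M = -f_obj/f_eye = -68.5/(7) = -9.786.

-9.8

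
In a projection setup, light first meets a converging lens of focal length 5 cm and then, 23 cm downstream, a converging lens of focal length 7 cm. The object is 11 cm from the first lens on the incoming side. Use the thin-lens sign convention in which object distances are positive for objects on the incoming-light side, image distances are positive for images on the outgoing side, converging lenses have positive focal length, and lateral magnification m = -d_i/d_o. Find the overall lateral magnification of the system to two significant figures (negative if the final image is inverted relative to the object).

0.85

Lens 1: 1/d_i1 = 1/f_1 - 1/d_o1 = 1/5 - 1/11 = 0.10909 cm^-1, so d_i1 = 9.167 cm.
m_1 = -(9.167)/11 = -0.8333.
The intermediate image is 9.167 cm to the right of lens 1, so d_o2 = L - d_i1 = 23 - 9.167 = 13.833 cm.
Lens 2: 1/d_i2 = 1/f_2 - 1/d_o2 = 1/7 - 1/(13.833) = 0.07057 cm^-1, so d_i2 = 14.171 cm.
m_2 = -(14.171)/(13.833) = -1.0244.
Total m = m_1 x m_2 = (-0.8333)(-1.0244) = 0.8537.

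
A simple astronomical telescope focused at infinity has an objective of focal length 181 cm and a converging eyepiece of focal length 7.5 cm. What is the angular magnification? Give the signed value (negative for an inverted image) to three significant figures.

M = -f_obj/f_eye = -181/(7.5) = -24.133.

-24.1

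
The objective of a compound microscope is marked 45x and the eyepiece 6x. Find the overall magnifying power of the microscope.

The overall magnification of a compound microscope is the product of the objective and eyepiece magnifications:
M = M_obj x M_eye = 45 x 6 = 270.

270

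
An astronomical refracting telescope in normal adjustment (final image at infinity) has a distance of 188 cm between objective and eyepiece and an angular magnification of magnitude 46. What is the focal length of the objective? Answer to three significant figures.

184 cm

In normal adjustment the tube length equals f_obj + f_eye and |M| = f_obj/f_eye.
So f_obj = 46 f_eye and 46 f_eye + f_eye = 188 cm, giving f_eye = 188/47 = 4.000 cm and f_obj = 184.000 cm.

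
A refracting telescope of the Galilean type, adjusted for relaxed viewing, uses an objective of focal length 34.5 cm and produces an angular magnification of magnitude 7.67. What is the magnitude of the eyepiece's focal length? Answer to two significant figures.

|M| = f_obj/|f_eye|, so |f_eye| = f_obj/|M| = 34.5/7.67 = 4.498 cm.
(The eyepiece is diverging, so its signed focal length is -4.498 cm.)

4.5 cm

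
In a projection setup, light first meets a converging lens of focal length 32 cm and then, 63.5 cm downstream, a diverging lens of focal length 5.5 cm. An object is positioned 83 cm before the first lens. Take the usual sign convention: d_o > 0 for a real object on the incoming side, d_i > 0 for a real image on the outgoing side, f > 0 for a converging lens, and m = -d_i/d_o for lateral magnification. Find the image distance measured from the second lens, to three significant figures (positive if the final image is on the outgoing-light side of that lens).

-3.71 cm

Applying the thin-lens equation to the first lens, 1/32 = 1/83 + 1/d_i1, which gives d_i1 = 52.078 cm.
Object distance for lens 2: d_o2 = 63.5 - 52.078 = 11.422 cm.
Applying the thin-lens equation again with f_2 = -5.5 cm and d_o2 = 11.422 cm gives d_i2 = -3.712 cm.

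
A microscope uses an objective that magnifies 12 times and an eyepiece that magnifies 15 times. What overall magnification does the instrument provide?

180

The overall magnification of a compound microscope is the product of the objective and eyepiece magnifications:
M = M_obj x M_eye = 12 x 15 = 180.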